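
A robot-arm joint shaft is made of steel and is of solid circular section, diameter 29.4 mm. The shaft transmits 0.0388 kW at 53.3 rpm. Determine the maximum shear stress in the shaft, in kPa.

1390 kPa

ω = 2π·53.3/60 = 5.582 rad/s, so T = P/ω = 0.0388×10³ / 5.582 = 6.951 N·m.
J = πd⁴/32 = π(0.0294)⁴/32 = 7.335×10^-8 m⁴.
τ_max = T·r/J = 6.951 × 0.0147 / 7.335×10^-8 = 1.393×10^6 Pa.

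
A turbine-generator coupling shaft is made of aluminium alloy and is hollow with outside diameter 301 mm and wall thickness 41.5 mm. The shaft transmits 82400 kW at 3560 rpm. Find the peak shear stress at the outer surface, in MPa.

56.9 MPa

ω = 2π·3560/60 = 372.8 rad/s, so T = P/ω = 82400×10³ / 372.8 = 221000 N·m.
J = π(d_o⁴ − d_i⁴)/32 = π(0.301⁴ − 0.218⁴)/32 = 5.841×10^-4 m⁴.
τ_max = T·r/J = 221000 × 0.150 / 5.841×10^-4 = 5.695×10^7 Pa.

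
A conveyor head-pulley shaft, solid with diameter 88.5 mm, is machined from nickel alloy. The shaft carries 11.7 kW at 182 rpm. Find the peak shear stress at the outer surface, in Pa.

4.51e6 Pa

ω = 2π·182/60 = 19.06 rad/s, so T = P/ω = 11.7×10³ / 19.06 = 613.9 N·m.
J = πd⁴/32 = π(0.0885)⁴/32 = 6.022×10^-6 m⁴.
τ_max = T·r/J = 613.9 × 0.0442 / 6.022×10^-6 = 4.511×10^6 Pa.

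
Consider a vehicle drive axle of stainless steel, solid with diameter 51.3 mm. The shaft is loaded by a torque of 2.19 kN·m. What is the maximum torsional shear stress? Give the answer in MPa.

J = πd⁴/32 = π(0.0513)⁴/32 = 6.799×10^-7 m⁴.
τ_max = T·r/J = 2190 × 0.0256 / 6.799×10^-7 = 8.262×10^7 Pa.

82.6 MPa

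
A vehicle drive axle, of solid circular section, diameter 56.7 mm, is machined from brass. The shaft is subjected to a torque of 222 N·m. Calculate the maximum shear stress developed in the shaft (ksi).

J = πd⁴/32 = π(0.0567)⁴/32 = 1.015×10^-6 m⁴.
τ_max = T·r/J = 222.0 × 0.0284 / 1.015×10^-6 = 6.203×10^6 Pa.

0.900 ksi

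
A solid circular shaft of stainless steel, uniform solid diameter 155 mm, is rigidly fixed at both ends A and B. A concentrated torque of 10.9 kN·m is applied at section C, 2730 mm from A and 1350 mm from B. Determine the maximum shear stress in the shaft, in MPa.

9.97 MPa

With uniform GJ and both ends fixed, compatibility θ_AC = θ_CB gives T_A·a = T_B·b, together with T_A + T_B = T₀.
T_A = T₀·b/(a+b) = 10900·1350/4080 = 3607 N·m; T_B = 7293 N·m.
τ in each portion: τ_AC = 4.93×10^6 Pa, τ_CB = 9.97×10^6 Pa; maximum is in CB.
τ_max = T_CB·r/J = 7293·0.0775/5.67×10^-5 = 9.975×10^6 Pa.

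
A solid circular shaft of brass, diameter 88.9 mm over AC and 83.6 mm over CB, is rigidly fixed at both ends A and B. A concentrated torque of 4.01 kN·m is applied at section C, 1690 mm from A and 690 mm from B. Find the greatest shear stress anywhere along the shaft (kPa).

23000 kPa

Compatibility: T_A·a/J_AC = T_B·b/J_CB with T_A + T_B = T₀.
J_AC = 6.13×10^-6 m⁴, J_CB = 4.80×10^-6 m⁴, so T_A = T₀·(J_AC/a)/((J_AC/a)+(J_CB/b)) = 1375 N·m, T_B = 2635 N·m.
τ in each portion: τ_AC = 9.97×10^6 Pa, τ_CB = 2.30×10^7 Pa; maximum is in CB.
τ_max = T_CB·r/J = 2635·0.0418/4.80×10^-6 = 2.296×10^7 Pa.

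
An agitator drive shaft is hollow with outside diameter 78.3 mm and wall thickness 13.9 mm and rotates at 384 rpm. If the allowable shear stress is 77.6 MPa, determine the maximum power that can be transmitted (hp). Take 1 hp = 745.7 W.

J = π(d_o⁴ − d_i⁴)/32 = π(0.0783⁴ − 0.0505⁴)/32 = 3.052×10^-6 m⁴.
T_max = τ_allow·J/r = 7.76×10^7 × 3.052×10^-6 / 0.0391 = 6049 N·m.
ω = 2π·384/60 = 40.21 rad/s, so P_max = T_max·ω = 2.432×10^5 W.

326 hp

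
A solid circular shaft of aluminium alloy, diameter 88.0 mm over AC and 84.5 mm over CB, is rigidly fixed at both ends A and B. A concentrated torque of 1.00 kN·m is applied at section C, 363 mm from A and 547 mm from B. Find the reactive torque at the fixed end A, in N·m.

Compatibility: T_A·a/J_AC = T_B·b/J_CB with T_A + T_B = T₀.
J_AC = 5.89×10^-6 m⁴, J_CB = 5.01×10^-6 m⁴, so T_A = T₀·(J_AC/a)/((J_AC/a)+(J_CB/b)) = 639.3 N·m, T_B = 360.7 N·m.

639 N·m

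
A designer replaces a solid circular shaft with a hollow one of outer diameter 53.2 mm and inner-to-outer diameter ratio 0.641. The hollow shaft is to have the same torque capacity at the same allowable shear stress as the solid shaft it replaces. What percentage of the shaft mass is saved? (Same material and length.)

Equal τ_max and T ⇒ the solid shaft needs d_s³ = d_o³(1−k⁴), so d_s = 53.2·(1−0.641⁴)^(1/3) = 50.02 mm.
Area ratio A_h/A_s = d_o²(1−k²)/d_s² = (1−k²)/(1−k⁴)^(2/3) = 0.6664.
Mass saving = 1 − 0.6664 = 33.4 %.

33.4 %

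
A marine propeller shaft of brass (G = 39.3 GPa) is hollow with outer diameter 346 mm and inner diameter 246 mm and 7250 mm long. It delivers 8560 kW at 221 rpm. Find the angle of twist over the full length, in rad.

0.0651 rad

ω = 2π·221/60 = 23.14 rad/s, so T = P/ω = 8560×10³ / 23.14 = 369900 N·m.
J = π(d_o⁴ − d_i⁴)/32 = π(0.346⁴ − 0.246⁴)/32 = 1.047×10^-3 m⁴.
θ = T·L/(G·J) = 369900 × 7.25 / (39.3×10⁹ × 1.047×10^-3) = 0.06514 rad.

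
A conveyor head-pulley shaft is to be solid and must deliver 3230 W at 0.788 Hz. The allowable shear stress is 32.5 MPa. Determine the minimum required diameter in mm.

ω = 2π·0.788 = 4.951 rad/s, so T = P/ω = 3230 / 4.951 = 652.4 N·m.
For a solid shaft τ_max = 16T/(πd³), so d = (16T/(π τ_allow))^(1/3) = (16·652.4/(π·3.25×10^7))^(1/3) = 0.04676 m.

46.8 mm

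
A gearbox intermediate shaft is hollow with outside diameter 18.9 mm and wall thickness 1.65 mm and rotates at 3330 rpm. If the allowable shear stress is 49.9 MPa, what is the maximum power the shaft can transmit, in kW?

12.4 kW

J = π(d_o⁴ − d_i⁴)/32 = π(0.0189⁴ − 0.0156⁴)/32 = 6.713×10^-9 m⁴.
T_max = τ_allow·J/r = 4.99×10^7 × 6.713×10^-9 / 0.00945 = 35.45 N·m.
ω = 2π·3330/60 = 348.7 rad/s, so P_max = T_max·ω = 1.236×10^4 W.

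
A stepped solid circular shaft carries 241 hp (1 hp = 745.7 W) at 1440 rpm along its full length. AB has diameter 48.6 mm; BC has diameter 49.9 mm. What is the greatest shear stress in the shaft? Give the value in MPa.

ω = 2π·1440/60 = 150.8 rad/s, so T = P/ω = 241×745.7 / 150.8 = 1192 N·m.
Under the same torque, τ_max = 16T/(πd³) is largest where d is smallest — segment AB (d = 48.6 mm).
τ_max = 16·1192/(π·(0.0486)³) = 5.288×10^7 Pa.

52.9 MPa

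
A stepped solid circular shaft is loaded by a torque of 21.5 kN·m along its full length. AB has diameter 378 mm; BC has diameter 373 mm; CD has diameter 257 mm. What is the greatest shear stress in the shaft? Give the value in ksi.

Under the same torque, τ_max = 16T/(πd³) is largest where d is smallest — segment CD (d = 257 mm).
τ_max = 16·21500/(π·(0.257)³) = 6.451×10^6 Pa.

0.936 ksi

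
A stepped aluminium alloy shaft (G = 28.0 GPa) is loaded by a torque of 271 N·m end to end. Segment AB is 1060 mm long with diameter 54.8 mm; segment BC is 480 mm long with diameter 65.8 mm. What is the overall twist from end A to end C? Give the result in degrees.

0.809°

J_AB = π(0.0548)⁴/32 = 8.85×10^-7 m⁴; J_BC = π(0.0658)⁴/32 = 1.84×10^-6 m⁴.
θ = (T/G)·Σ L_i/J_i = (271.0/28.0×10⁹)·(1.06/8.85×10^-7 + 0.480/1.84×10^-6) = 0.01411 rad.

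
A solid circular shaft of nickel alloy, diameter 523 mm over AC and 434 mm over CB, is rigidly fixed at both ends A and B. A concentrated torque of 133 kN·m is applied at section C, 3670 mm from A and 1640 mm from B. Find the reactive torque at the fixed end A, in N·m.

64500 N·m

Compatibility: T_A·a/J_AC = T_B·b/J_CB with T_A + T_B = T₀.
J_AC = 7.35×10^-3 m⁴, J_CB = 3.48×10^-3 m⁴, so T_A = T₀·(J_AC/a)/((J_AC/a)+(J_CB/b)) = 64530 N·m, T_B = 68470 N·m.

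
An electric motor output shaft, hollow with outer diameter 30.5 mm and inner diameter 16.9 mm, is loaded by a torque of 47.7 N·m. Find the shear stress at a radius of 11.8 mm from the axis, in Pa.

J = π(d_o⁴ − d_i⁴)/32 = π(0.0305⁴ − 0.0169⁴)/32 = 7.695×10^-8 m⁴.
Shear stress varies linearly with radius: τ = T·r/J = 47.70 × 0.0118 / 7.695×10^-8 = 7.315×10^6 Pa.

7.31e6 Pa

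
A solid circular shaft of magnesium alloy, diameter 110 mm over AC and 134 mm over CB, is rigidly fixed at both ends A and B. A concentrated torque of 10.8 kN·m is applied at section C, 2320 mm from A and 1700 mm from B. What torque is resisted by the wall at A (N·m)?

Compatibility: T_A·a/J_AC = T_B·b/J_CB with T_A + T_B = T₀.
J_AC = 1.44×10^-5 m⁴, J_CB = 3.17×10^-5 m⁴, so T_A = T₀·(J_AC/a)/((J_AC/a)+(J_CB/b)) = 2696 N·m, T_B = 8104 N·m.

2700 N·m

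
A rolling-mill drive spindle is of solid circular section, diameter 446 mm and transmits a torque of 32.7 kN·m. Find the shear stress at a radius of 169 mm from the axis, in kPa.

J = πd⁴/32 = π(0.446)⁴/32 = 3.885×10^-3 m⁴.
Shear stress varies linearly with radius: τ = T·r/J = 32700 × 0.169 / 3.885×10^-3 = 1.423×10^6 Pa.

1420 kPa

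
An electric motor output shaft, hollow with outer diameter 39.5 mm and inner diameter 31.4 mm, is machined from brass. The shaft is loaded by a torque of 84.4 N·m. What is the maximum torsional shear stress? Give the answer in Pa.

1.16e7 Pa

J = π(d_o⁴ − d_i⁴)/32 = π(0.0395⁴ − 0.0314⁴)/32 = 1.436×10^-7 m⁴.
τ_max = T·r/J = 84.40 × 0.0198 / 1.436×10^-7 = 1.161×10^7 Pa.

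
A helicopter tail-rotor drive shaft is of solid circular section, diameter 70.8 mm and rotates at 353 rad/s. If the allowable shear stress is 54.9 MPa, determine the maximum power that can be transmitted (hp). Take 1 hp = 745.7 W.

1810 hp

J = πd⁴/32 = π(0.0708)⁴/32 = 2.467×10^-6 m⁴.
T_max = τ_allow·J/r = 5.49×10^7 × 2.467×10^-6 / 0.0354 = 3826 N·m.
ω = 353 rad/s, so P_max = T_max·ω = 1.350×10^6 W.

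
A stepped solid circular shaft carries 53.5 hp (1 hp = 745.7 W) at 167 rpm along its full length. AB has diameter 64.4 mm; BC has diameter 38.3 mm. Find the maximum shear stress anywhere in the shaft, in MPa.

207 MPa

ω = 2π·167/60 = 17.49 rad/s, so T = P/ω = 53.5×745.7 / 17.49 = 2281 N·m.
Under the same torque, τ_max = 16T/(πd³) is largest where d is smallest — segment BC (d = 38.3 mm).
τ_max = 16·2281/(π·(0.0383)³) = 2.068×10^8 Pa.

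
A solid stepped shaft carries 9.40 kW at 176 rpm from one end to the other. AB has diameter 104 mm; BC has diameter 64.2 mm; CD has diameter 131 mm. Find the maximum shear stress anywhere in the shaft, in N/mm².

ω = 2π·176/60 = 18.43 rad/s, so T = P/ω = 9.40×10³ / 18.43 = 510.0 N·m.
Under the same torque, τ_max = 16T/(πd³) is largest where d is smallest — segment BC (d = 64.2 mm).
τ_max = 16·510.0/(π·(0.0642)³) = 9.816×10^6 Pa.

9.82 N/mm²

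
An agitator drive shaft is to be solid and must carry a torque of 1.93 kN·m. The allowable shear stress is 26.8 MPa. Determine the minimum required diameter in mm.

71.6 mm

For a solid shaft τ_max = 16T/(πd³), so d = (16T/(π τ_allow))^(1/3) = (16·1930/(π·2.68×10^7))^(1/3) = 0.07158 m.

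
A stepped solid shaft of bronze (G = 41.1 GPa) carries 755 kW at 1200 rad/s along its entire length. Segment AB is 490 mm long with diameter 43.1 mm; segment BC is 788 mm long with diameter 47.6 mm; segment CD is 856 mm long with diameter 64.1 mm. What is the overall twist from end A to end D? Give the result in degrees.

ω = 1200 rad/s, so T = P/ω = 755×10³ / 1200 = 629.2 N·m.
J_AB = π(0.0431)⁴/32 = 3.39×10^-7 m⁴; J_BC = π(0.0476)⁴/32 = 5.04×10^-7 m⁴; J_CD = π(0.0641)⁴/32 = 1.66×10^-6 m⁴.
θ = (T/G)·Σ L_i/J_i = (629.2/41.1×10⁹)·(0.490/3.39×10^-7 + 0.788/5.04×10^-7 + 0.856/1.66×10^-6) = 0.05398 rad.

3.09°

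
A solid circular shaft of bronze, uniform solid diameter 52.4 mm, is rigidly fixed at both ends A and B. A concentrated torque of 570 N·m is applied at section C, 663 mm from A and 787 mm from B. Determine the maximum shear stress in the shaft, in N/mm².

11.0 N/mm²

With uniform GJ and both ends fixed, compatibility θ_AC = θ_CB gives T_A·a = T_B·b, together with T_A + T_B = T₀.
T_A = T₀·b/(a+b) = 570.0·787/1450 = 309.4 N·m; T_B = 260.6 N·m.
τ in each portion: τ_AC = 1.10×10^7 Pa, τ_CB = 9.23×10^6 Pa; maximum is in AC.
τ_max = T_AC·r/J = 309.4·0.0262/7.40×10^-7 = 1.095×10^7 Pa.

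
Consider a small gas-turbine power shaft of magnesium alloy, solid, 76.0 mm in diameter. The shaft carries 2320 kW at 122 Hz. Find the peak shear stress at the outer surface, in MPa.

ω = 2π·122 = 766.5 rad/s, so T = P/ω = 2320×10³ / 766.5 = 3027 N·m.
J = πd⁴/32 = π(0.0760)⁴/32 = 3.275×10^-6 m⁴.
τ_max = T·r/J = 3027 × 0.0380 / 3.275×10^-6 = 3.511×10^7 Pa.

35.1 MPa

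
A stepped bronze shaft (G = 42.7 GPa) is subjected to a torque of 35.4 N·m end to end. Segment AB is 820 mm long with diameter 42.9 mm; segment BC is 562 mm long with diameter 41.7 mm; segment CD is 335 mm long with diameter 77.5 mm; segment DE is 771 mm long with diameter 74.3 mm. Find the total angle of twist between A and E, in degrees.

J_AB = π(0.0429)⁴/32 = 3.33×10^-7 m⁴; J_BC = π(0.0417)⁴/32 = 2.97×10^-7 m⁴; J_CD = π(0.0775)⁴/32 = 3.54×10^-6 m⁴; J_DE = π(0.0743)⁴/32 = 2.99×10^-6 m⁴.
θ = (T/G)·Σ L_i/J_i = (35.40/42.7×10⁹)·(0.820/3.33×10^-7 + 0.562/2.97×10^-7 + 0.335/3.54×10^-6 + 0.771/2.99×10^-6) = 3.906×10^-3 rad.

0.224°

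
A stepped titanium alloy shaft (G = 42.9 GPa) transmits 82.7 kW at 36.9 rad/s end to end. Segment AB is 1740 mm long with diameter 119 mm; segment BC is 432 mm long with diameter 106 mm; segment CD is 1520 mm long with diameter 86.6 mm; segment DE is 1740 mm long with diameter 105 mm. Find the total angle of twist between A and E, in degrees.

1.63°

ω = 36.9 rad/s, so T = P/ω = 82.7×10³ / 36.90 = 2241 N·m.
J_AB = π(0.119)⁴/32 = 1.97×10^-5 m⁴; J_BC = π(0.106)⁴/32 = 1.24×10^-5 m⁴; J_CD = π(0.0866)⁴/32 = 5.52×10^-6 m⁴; J_DE = π(0.105)⁴/32 = 1.19×10^-5 m⁴.
θ = (T/G)·Σ L_i/J_i = (2241/42.9×10⁹)·(1.74/1.97×10^-5 + 0.432/1.24×10^-5 + 1.52/5.52×10^-6 + 1.74/1.19×10^-5) = 0.02844 rad.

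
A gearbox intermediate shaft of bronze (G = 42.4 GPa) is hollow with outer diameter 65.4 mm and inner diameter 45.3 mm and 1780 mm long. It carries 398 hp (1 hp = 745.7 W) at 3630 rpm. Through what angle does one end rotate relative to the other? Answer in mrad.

ω = 2π·3630/60 = 380.1 rad/s, so T = P/ω = 398×745.7 / 380.1 = 780.7 N·m.
J = π(d_o⁴ − d_i⁴)/32 = π(0.0654⁴ − 0.0453⁴)/32 = 1.383×10^-6 m⁴.
θ = T·L/(G·J) = 780.7 × 1.78 / (42.4×10⁹ × 1.383×10^-6) = 0.02371 rad.

23.7 mrad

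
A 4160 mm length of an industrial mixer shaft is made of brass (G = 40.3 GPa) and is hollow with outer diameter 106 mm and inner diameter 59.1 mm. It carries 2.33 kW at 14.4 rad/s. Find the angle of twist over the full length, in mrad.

1.49 mrad

ω = 14.4 rad/s, so T = P/ω = 2.33×10³ / 14.40 = 161.8 N·m.
J = π(d_o⁴ − d_i⁴)/32 = π(0.106⁴ − 0.0591⁴)/32 = 1.120×10^-5 m⁴.
θ = T·L/(G·J) = 161.8 × 4.16 / (40.3×10⁹ × 1.120×10^-5) = 1.492×10^-3 rad.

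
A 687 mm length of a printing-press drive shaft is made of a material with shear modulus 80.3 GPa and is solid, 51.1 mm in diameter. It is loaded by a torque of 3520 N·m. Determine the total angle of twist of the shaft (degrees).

2.58°

J = πd⁴/32 = π(0.0511)⁴/32 = 6.694×10^-7 m⁴.
θ = T·L/(G·J) = 3520 × 0.687 / (80.3×10⁹ × 6.694×10^-7) = 0.04499 rad.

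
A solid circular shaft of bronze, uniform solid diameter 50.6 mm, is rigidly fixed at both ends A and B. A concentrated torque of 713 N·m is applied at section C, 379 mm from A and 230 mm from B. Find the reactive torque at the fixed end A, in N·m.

269 N·m

With uniform GJ and both ends fixed, compatibility θ_AC = θ_CB gives T_A·a = T_B·b, together with T_A + T_B = T₀.
T_A = T₀·b/(a+b) = 713.0·230/609.0 = 269.3 N·m; T_B = 443.7 N·m.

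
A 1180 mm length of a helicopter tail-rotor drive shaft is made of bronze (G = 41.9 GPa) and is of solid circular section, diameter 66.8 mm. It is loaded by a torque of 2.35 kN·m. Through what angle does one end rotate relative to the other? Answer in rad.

J = πd⁴/32 = π(0.0668)⁴/32 = 1.955×10^-6 m⁴.
θ = T·L/(G·J) = 2350 × 1.18 / (41.9×10⁹ × 1.955×10^-6) = 0.03386 rad.

0.0339 rad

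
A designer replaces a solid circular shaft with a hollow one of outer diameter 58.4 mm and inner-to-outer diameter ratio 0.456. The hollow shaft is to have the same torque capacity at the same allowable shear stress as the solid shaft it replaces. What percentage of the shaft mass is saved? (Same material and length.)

18.4 %

Equal τ_max and T ⇒ the solid shaft needs d_s³ = d_o³(1−k⁴), so d_s = 58.4·(1−0.456⁴)^(1/3) = 57.55 mm.
Area ratio A_h/A_s = d_o²(1−k²)/d_s² = (1−k²)/(1−k⁴)^(2/3) = 0.8158.
Mass saving = 1 − 0.8158 = 18.4 %.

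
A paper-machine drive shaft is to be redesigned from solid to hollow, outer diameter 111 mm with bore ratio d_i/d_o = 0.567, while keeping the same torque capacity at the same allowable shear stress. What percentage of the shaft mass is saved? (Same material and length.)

27.0 %

Equal τ_max and T ⇒ the solid shaft needs d_s³ = d_o³(1−k⁴), so d_s = 111·(1−0.567⁴)^(1/3) = 107.0 mm.
Area ratio A_h/A_s = d_o²(1−k²)/d_s² = (1−k²)/(1−k⁴)^(2/3) = 0.7297.
Mass saving = 1 − 0.7297 = 27.0 %.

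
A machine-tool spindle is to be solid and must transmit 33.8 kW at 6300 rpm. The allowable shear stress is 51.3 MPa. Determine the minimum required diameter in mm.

ω = 2π·6300/60 = 659.7 rad/s, so T = P/ω = 33.8×10³ / 659.7 = 51.23 N·m.
For a solid shaft τ_max = 16T/(πd³), so d = (16T/(π τ_allow))^(1/3) = (16·51.23/(π·5.13×10^7))^(1/3) = 0.01720 m.

17.2 mm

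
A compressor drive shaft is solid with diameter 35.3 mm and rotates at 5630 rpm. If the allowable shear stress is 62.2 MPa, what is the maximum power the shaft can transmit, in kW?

317 kW

J = πd⁴/32 = π(0.0353)⁴/32 = 1.524×10^-7 m⁴.
T_max = τ_allow·J/r = 6.22×10^7 × 1.524×10^-7 / 0.0176 = 537.2 N·m.
ω = 2π·5630/60 = 589.6 rad/s, so P_max = T_max·ω = 3.167×10^5 W.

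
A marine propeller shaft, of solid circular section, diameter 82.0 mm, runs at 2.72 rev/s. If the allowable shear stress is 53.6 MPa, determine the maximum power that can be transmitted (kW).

J = πd⁴/32 = π(0.0820)⁴/32 = 4.439×10^-6 m⁴.
T_max = τ_allow·J/r = 5.36×10^7 × 4.439×10^-6 / 0.0410 = 5803 N·m.
ω = 2π·2.72 = 17.09 rad/s, so P_max = T_max·ω = 9.917×10^4 W.

99.2 kW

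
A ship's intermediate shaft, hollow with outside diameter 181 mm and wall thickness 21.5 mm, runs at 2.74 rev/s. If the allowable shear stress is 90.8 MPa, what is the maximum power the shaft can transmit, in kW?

1210 kW

J = π(d_o⁴ − d_i⁴)/32 = π(0.181⁴ − 0.138⁴)/32 = 6.976×10^-5 m⁴.
T_max = τ_allow·J/r = 9.08×10^7 × 6.976×10^-5 / 0.0905 = 70000 N·m.
ω = 2π·2.74 = 17.22 rad/s, so P_max = T_max·ω = 1.205×10^6 W.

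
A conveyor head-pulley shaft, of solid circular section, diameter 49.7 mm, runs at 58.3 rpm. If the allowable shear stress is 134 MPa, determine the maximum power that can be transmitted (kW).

19.7 kW

J = πd⁴/32 = π(0.0497)⁴/32 = 5.990×10^-7 m⁴.
T_max = τ_allow·J/r = 1.34×10^8 × 5.990×10^-7 / 0.0249 = 3230 N·m.
ω = 2π·58.3/60 = 6.105 rad/s, so P_max = T_max·ω = 1.972×10^4 W.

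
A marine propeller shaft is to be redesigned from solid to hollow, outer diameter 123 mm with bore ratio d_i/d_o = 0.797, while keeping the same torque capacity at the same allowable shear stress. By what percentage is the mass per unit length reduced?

48.5 %

Equal τ_max and T ⇒ the solid shaft needs d_s³ = d_o³(1−k⁴), so d_s = 123·(1−0.797⁴)^(1/3) = 103.5 mm.
Area ratio A_h/A_s = d_o²(1−k²)/d_s² = (1−k²)/(1−k⁴)^(2/3) = 0.5148.
Mass saving = 1 − 0.5148 = 48.5 %.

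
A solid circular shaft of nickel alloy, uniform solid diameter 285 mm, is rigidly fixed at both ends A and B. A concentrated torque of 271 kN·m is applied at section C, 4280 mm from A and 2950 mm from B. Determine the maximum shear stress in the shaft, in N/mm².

35.3 N/mm²

With uniform GJ and both ends fixed, compatibility θ_AC = θ_CB gives T_A·a = T_B·b, together with T_A + T_B = T₀.
T_A = T₀·b/(a+b) = 271000·2950/7230 = 110600 N·m; T_B = 160400 N·m.
τ in each portion: τ_AC = 2.43×10^7 Pa, τ_CB = 3.53×10^7 Pa; maximum is in CB.
τ_max = T_CB·r/J = 160400·0.142/6.48×10^-4 = 3.529×10^7 Pa.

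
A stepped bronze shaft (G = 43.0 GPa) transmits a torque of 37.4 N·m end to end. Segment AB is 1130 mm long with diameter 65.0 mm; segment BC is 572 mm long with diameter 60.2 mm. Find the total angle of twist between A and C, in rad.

J_AB = π(0.0650)⁴/32 = 1.75×10^-6 m⁴; J_BC = π(0.0602)⁴/32 = 1.29×10^-6 m⁴.
θ = (T/G)·Σ L_i/J_i = (37.40/43.0×10⁹)·(1.13/1.75×10^-6 + 0.572/1.29×10^-6) = 9.467×10^-4 rad.

9.47e-4 rad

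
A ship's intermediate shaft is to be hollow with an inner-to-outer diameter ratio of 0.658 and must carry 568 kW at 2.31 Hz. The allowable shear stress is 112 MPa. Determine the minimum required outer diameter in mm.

130 mm

ω = 2π·2.31 = 14.51 rad/s, so T = P/ω = 568×10³ / 14.51 = 39130 N·m.
For a hollow shaft with d_i/d_o = 0.658: τ_max = 16T/(π d_o³ (1−k⁴)), so d_o = [16T/(π τ_allow (1−k⁴))]^(1/3) = [16·39130/(π·1.12×10^8·0.8125)]^(1/3) = 0.1299 m.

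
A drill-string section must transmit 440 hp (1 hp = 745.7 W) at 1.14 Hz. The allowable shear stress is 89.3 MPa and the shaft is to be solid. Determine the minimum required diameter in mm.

138 mm

ω = 2π·1.14 = 7.163 rad/s, so T = P/ω = 440×745.7 / 7.163 = 45810 N·m.
For a solid shaft τ_max = 16T/(πd³), so d = (16T/(π τ_allow))^(1/3) = (16·45810/(π·8.93×10^7))^(1/3) = 0.1377 m.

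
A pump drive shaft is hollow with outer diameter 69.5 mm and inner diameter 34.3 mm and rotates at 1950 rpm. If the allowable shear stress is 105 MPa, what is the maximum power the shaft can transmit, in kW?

J = π(d_o⁴ − d_i⁴)/32 = π(0.0695⁴ − 0.0343⁴)/32 = 2.155×10^-6 m⁴.
T_max = τ_allow·J/r = 1.05×10^8 × 2.155×10^-6 / 0.0348 = 6510 N·m.
ω = 2π·1950/60 = 204.2 rad/s, so P_max = T_max·ω = 1.329×10^6 W.

1330 kW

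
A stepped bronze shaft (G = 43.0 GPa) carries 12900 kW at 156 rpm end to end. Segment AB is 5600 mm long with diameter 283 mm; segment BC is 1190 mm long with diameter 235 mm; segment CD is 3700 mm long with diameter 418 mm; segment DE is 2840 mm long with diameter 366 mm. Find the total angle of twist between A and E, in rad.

ω = 2π·156/60 = 16.34 rad/s, so T = P/ω = 12900×10³ / 16.34 = 789700 N·m.
J_AB = π(0.283)⁴/32 = 6.30×10^-4 m⁴; J_BC = π(0.235)⁴/32 = 2.99×10^-4 m⁴; J_CD = π(0.418)⁴/32 = 3.00×10^-3 m⁴; J_DE = π(0.366)⁴/32 = 1.76×10^-3 m⁴.
θ = (T/G)·Σ L_i/J_i = (789700/43.0×10⁹)·(5.60/6.30×10^-4 + 1.19/2.99×10^-4 + 3.70/3.00×10^-3 + 2.84/1.76×10^-3) = 0.2886 rad.

0.289 rad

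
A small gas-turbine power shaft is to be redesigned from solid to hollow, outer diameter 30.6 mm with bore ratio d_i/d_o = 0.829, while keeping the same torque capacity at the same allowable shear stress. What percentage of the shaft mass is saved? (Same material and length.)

Equal τ_max and T ⇒ the solid shaft needs d_s³ = d_o³(1−k⁴), so d_s = 30.6·(1−0.829⁴)^(1/3) = 24.73 mm.
Area ratio A_h/A_s = d_o²(1−k²)/d_s² = (1−k²)/(1−k⁴)^(2/3) = 0.4789.
Mass saving = 1 − 0.4789 = 52.1 %.

52.1 %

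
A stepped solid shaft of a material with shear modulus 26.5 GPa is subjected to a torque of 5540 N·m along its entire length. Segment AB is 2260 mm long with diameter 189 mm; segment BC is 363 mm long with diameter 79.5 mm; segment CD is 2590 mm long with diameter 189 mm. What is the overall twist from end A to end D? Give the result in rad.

J_AB = π(0.189)⁴/32 = 1.25×10^-4 m⁴; J_BC = π(0.0795)⁴/32 = 3.92×10^-6 m⁴; J_CD = π(0.189)⁴/32 = 1.25×10^-4 m⁴.
θ = (T/G)·Σ L_i/J_i = (5540/26.5×10⁹)·(2.26/1.25×10^-4 + 0.363/3.92×10^-6 + 2.59/1.25×10^-4) = 0.02744 rad.

0.0274 rad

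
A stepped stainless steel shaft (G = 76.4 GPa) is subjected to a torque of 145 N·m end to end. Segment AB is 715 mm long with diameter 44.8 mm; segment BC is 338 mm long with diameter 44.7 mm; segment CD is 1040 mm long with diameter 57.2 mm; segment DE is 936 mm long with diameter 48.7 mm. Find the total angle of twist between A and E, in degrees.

0.582°

J_AB = π(0.0448)⁴/32 = 3.95×10^-7 m⁴; J_BC = π(0.0447)⁴/32 = 3.92×10^-7 m⁴; J_CD = π(0.0572)⁴/32 = 1.05×10^-6 m⁴; J_DE = π(0.0487)⁴/32 = 5.52×10^-7 m⁴.
θ = (T/G)·Σ L_i/J_i = (145.0/76.4×10⁹)·(0.715/3.95×10^-7 + 0.338/3.92×10^-7 + 1.04/1.05×10^-6 + 0.936/5.52×10^-7) = 0.01016 rad.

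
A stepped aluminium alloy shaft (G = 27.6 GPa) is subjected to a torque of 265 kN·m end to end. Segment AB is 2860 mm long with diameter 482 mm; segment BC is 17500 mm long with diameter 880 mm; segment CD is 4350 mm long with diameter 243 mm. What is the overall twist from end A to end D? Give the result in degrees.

7.45°

J_AB = π(0.482)⁴/32 = 5.30×10^-3 m⁴; J_BC = π(0.880)⁴/32 = 0.0589 m⁴; J_CD = π(0.243)⁴/32 = 3.42×10^-4 m⁴.
θ = (T/G)·Σ L_i/J_i = (265000/27.6×10⁹)·(2.86/5.30×10^-3 + 17.5/0.0589 + 4.35/3.42×10^-4) = 0.1300 rad.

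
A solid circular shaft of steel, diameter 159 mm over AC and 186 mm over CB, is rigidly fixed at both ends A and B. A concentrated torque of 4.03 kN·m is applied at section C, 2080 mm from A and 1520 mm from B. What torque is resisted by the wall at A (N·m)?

1130 N·m

Compatibility: T_A·a/J_AC = T_B·b/J_CB with T_A + T_B = T₀.
J_AC = 6.27×10^-5 m⁴, J_CB = 1.18×10^-4 m⁴, so T_A = T₀·(J_AC/a)/((J_AC/a)+(J_CB/b)) = 1131 N·m, T_B = 2899 N·m.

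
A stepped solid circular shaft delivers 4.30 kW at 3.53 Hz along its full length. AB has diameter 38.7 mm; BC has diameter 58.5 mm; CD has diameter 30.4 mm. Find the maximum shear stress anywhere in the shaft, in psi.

5100 psi

ω = 2π·3.53 = 22.18 rad/s, so T = P/ω = 4.30×10³ / 22.18 = 193.9 N·m.
Under the same torque, τ_max = 16T/(πd³) is largest where d is smallest — segment CD (d = 30.4 mm).
τ_max = 16·193.9/(π·(0.0304)³) = 3.514×10^7 Pa.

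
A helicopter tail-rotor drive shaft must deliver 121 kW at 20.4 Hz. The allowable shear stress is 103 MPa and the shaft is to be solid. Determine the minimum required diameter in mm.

ω = 2π·20.4 = 128.2 rad/s, so T = P/ω = 121×10³ / 128.2 = 944.0 N·m.
For a solid shaft τ_max = 16T/(πd³), so d = (16T/(π τ_allow))^(1/3) = (16·944.0/(π·1.03×10^8))^(1/3) = 0.03601 m.

36.0 mm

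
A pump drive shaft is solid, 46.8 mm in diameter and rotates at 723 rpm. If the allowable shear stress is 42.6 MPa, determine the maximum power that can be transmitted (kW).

J = πd⁴/32 = π(0.0468)⁴/32 = 4.710×10^-7 m⁴.
T_max = τ_allow·J/r = 4.26×10^7 × 4.710×10^-7 / 0.0234 = 857.4 N·m.
ω = 2π·723/60 = 75.71 rad/s, so P_max = T_max·ω = 6.491×10^4 W.

64.9 kW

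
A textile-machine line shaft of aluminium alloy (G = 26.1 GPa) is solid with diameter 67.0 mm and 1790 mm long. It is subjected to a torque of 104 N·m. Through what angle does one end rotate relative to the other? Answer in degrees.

0.207°

J = πd⁴/32 = π(0.0670)⁴/32 = 1.978×10^-6 m⁴.
θ = T·L/(G·J) = 104.0 × 1.79 / (26.1×10⁹ × 1.978×10^-6) = 3.605×10^-3 rad.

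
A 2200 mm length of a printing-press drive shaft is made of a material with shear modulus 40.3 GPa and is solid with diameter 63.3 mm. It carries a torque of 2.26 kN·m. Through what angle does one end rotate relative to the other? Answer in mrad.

J = πd⁴/32 = π(0.0633)⁴/32 = 1.576×10^-6 m⁴.
θ = T·L/(G·J) = 2260 × 2.20 / (40.3×10⁹ × 1.576×10^-6) = 0.07827 rad.

78.3 mrad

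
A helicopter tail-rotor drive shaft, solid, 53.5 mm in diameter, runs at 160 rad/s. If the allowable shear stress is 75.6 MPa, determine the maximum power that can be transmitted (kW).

J = πd⁴/32 = π(0.0535)⁴/32 = 8.043×10^-7 m⁴.
T_max = τ_allow·J/r = 7.56×10^7 × 8.043×10^-7 / 0.0267 = 2273 N·m.
ω = 160 rad/s, so P_max = T_max·ω = 3.637×10^5 W.

364 kW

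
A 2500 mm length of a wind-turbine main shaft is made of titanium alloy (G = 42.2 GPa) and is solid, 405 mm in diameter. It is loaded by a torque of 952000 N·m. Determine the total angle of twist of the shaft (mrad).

J = πd⁴/32 = π(0.405)⁴/32 = 2.641×10^-3 m⁴.
θ = T·L/(G·J) = 952000 × 2.50 / (42.2×10⁹ × 2.641×10^-3) = 0.02135 rad.

21.4 mrad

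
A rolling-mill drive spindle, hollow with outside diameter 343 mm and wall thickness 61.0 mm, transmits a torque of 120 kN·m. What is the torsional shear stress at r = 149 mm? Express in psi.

J = π(d_o⁴ − d_i⁴)/32 = π(0.343⁴ − 0.221⁴)/32 = 1.125×10^-3 m⁴.
Shear stress varies linearly with radius: τ = T·r/J = 120000 × 0.149 / 1.125×10^-3 = 1.590×10^7 Pa.

2310 psi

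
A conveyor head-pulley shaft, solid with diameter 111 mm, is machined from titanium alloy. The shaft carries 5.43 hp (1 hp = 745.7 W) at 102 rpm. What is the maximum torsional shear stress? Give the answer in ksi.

ω = 2π·102/60 = 10.68 rad/s, so T = P/ω = 5.43×745.7 / 10.68 = 379.1 N·m.
J = πd⁴/32 = π(0.111)⁴/32 = 1.490×10^-5 m⁴.
τ_max = T·r/J = 379.1 × 0.0555 / 1.490×10^-5 = 1.412×10^6 Pa.

0.205 ksi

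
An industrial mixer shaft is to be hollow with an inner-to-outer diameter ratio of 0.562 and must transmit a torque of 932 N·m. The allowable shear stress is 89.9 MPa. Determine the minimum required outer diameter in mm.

For a hollow shaft with d_i/d_o = 0.562: τ_max = 16T/(π d_o³ (1−k⁴)), so d_o = [16T/(π τ_allow (1−k⁴))]^(1/3) = [16·932.0/(π·8.99×10^7·0.9002)]^(1/3) = 0.03885 m.

38.9 mm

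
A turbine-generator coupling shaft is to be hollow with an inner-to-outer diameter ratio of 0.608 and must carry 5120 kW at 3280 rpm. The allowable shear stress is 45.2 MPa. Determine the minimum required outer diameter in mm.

125 mm

ω = 2π·3280/60 = 343.5 rad/s, so T = P/ω = 5120×10³ / 343.5 = 14910 N·m.
For a hollow shaft with d_i/d_o = 0.608: τ_max = 16T/(π d_o³ (1−k⁴)), so d_o = [16T/(π τ_allow (1−k⁴))]^(1/3) = [16·14910/(π·4.52×10^7·0.8633)]^(1/3) = 0.1248 m.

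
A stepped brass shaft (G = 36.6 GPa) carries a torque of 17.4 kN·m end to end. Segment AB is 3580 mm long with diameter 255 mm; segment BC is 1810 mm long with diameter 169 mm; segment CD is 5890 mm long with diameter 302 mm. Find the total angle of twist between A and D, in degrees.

J_AB = π(0.255)⁴/32 = 4.15×10^-4 m⁴; J_BC = π(0.169)⁴/32 = 8.01×10^-5 m⁴; J_CD = π(0.302)⁴/32 = 8.17×10^-4 m⁴.
θ = (T/G)·Σ L_i/J_i = (17400/36.6×10⁹)·(3.58/4.15×10^-4 + 1.81/8.01×10^-5 + 5.89/8.17×10^-4) = 0.01827 rad.

1.05°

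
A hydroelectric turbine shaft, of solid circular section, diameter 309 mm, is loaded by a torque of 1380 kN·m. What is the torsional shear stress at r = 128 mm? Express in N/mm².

197 N/mm²

J = πd⁴/32 = π(0.309)⁴/32 = 8.950×10^-4 m⁴.
Shear stress varies linearly with radius: τ = T·r/J = 1.380e6 × 0.128 / 8.950×10^-4 = 1.974×10^8 Pa.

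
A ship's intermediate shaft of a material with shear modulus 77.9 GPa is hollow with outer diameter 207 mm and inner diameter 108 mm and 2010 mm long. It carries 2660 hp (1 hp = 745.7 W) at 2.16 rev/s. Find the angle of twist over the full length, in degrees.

ω = 2π·2.16 = 13.57 rad/s, so T = P/ω = 2660×745.7 / 13.57 = 146200 N·m.
J = π(d_o⁴ − d_i⁴)/32 = π(0.207⁴ − 0.108⁴)/32 = 1.669×10^-4 m⁴.
θ = T·L/(G·J) = 146200 × 2.01 / (77.9×10⁹ × 1.669×10^-4) = 0.02260 rad.

1.29°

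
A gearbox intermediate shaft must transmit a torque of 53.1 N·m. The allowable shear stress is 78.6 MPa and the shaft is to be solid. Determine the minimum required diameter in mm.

15.1 mm

For a solid shaft τ_max = 16T/(πd³), so d = (16T/(π τ_allow))^(1/3) = (16·53.10/(π·7.86×10^7))^(1/3) = 0.01510 m.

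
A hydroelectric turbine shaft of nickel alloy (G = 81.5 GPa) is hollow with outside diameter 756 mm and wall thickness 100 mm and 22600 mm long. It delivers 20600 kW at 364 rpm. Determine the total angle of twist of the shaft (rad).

ω = 2π·364/60 = 38.12 rad/s, so T = P/ω = 20600×10³ / 38.12 = 540400 N·m.
J = π(d_o⁴ − d_i⁴)/32 = π(0.756⁴ − 0.556⁴)/32 = 0.02269 m⁴.
θ = T·L/(G·J) = 540400 × 22.6 / (81.5×10⁹ × 0.02269) = 6.606×10^-3 rad.

0.00661 rad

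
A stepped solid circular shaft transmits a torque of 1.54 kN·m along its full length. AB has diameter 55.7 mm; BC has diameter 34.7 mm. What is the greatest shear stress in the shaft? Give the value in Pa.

1.88e8 Pa

Under the same torque, τ_max = 16T/(πd³) is largest where d is smallest — segment BC (d = 34.7 mm).
τ_max = 16·1540/(π·(0.0347)³) = 1.877×10^8 Pa.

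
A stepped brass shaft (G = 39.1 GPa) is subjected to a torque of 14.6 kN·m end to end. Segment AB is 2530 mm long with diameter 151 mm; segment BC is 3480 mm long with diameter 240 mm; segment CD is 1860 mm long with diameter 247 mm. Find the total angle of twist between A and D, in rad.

J_AB = π(0.151)⁴/32 = 5.10×10^-5 m⁴; J_BC = π(0.240)⁴/32 = 3.26×10^-4 m⁴; J_CD = π(0.247)⁴/32 = 3.65×10^-4 m⁴.
θ = (T/G)·Σ L_i/J_i = (14600/39.1×10⁹)·(2.53/5.10×10^-5 + 3.48/3.26×10^-4 + 1.86/3.65×10^-4) = 0.02440 rad.

0.0244 rad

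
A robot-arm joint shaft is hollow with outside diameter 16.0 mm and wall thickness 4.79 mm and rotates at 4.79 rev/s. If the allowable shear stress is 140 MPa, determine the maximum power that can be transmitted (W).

3300 W

J = π(d_o⁴ − d_i⁴)/32 = π(0.0160⁴ − 0.00642⁴)/32 = 6.267×10^-9 m⁴.
T_max = τ_allow·J/r = 1.40×10^8 × 6.267×10^-9 / 0.00800 = 109.7 N·m.
ω = 2π·4.79 = 30.10 rad/s, so P_max = T_max·ω = 3301 W.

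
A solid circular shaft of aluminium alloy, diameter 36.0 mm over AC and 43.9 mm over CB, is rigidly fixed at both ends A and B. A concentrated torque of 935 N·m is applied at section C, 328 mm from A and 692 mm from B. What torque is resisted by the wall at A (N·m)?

457 N·m

Compatibility: T_A·a/J_AC = T_B·b/J_CB with T_A + T_B = T₀.
J_AC = 1.65×10^-7 m⁴, J_CB = 3.65×10^-7 m⁴, so T_A = T₀·(J_AC/a)/((J_AC/a)+(J_CB/b)) = 456.5 N·m, T_B = 478.5 N·m.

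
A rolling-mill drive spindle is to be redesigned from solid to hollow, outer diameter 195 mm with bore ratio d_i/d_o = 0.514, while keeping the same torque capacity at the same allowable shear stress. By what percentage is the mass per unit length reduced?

22.8 %

Equal τ_max and T ⇒ the solid shaft needs d_s³ = d_o³(1−k⁴), so d_s = 195·(1−0.514⁴)^(1/3) = 190.4 mm.
Area ratio A_h/A_s = d_o²(1−k²)/d_s² = (1−k²)/(1−k⁴)^(2/3) = 0.7722.
Mass saving = 1 − 0.7722 = 22.8 %.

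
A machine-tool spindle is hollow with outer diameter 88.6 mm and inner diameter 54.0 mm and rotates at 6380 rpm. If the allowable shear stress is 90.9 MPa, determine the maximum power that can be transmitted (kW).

7150 kW

J = π(d_o⁴ − d_i⁴)/32 = π(0.0886⁴ − 0.0540⁴)/32 = 5.215×10^-6 m⁴.
T_max = τ_allow·J/r = 9.09×10^7 × 5.215×10^-6 / 0.0443 = 10700 N·m.
ω = 2π·6380/60 = 668.1 rad/s, so P_max = T_max·ω = 7.149×10^6 W.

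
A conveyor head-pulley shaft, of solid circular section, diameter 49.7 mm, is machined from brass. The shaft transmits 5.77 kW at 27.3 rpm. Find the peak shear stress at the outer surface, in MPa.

83.7 MPa

ω = 2π·27.3/60 = 2.859 rad/s, so T = P/ω = 5.77×10³ / 2.859 = 2018 N·m.
J = πd⁴/32 = π(0.0497)⁴/32 = 5.990×10^-7 m⁴.
τ_max = T·r/J = 2018 × 0.0249 / 5.990×10^-7 = 8.373×10^7 Pa.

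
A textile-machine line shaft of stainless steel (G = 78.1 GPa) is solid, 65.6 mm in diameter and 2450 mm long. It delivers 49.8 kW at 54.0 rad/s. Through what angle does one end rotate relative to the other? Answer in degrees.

0.912°

ω = 54.0 rad/s, so T = P/ω = 49.8×10³ / 54.00 = 922.2 N·m.
J = πd⁴/32 = π(0.0656)⁴/32 = 1.818×10^-6 m⁴.
θ = T·L/(G·J) = 922.2 × 2.45 / (78.1×10⁹ × 1.818×10^-6) = 0.01591 rad.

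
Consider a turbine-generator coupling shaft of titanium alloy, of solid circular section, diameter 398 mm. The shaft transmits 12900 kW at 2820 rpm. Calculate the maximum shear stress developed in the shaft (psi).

ω = 2π·2820/60 = 295.3 rad/s, so T = P/ω = 12900×10³ / 295.3 = 43680 N·m.
J = πd⁴/32 = π(0.398)⁴/32 = 2.463×10^-3 m⁴.
τ_max = T·r/J = 43680 × 0.199 / 2.463×10^-3 = 3.529×10^6 Pa.

512 psi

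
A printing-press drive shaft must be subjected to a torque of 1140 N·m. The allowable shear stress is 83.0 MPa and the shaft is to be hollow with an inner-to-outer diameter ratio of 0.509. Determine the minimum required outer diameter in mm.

42.2 mm

For a hollow shaft with d_i/d_o = 0.509: τ_max = 16T/(π d_o³ (1−k⁴)), so d_o = [16T/(π τ_allow (1−k⁴))]^(1/3) = [16·1140/(π·8.30×10^7·0.9329)]^(1/3) = 0.04217 m.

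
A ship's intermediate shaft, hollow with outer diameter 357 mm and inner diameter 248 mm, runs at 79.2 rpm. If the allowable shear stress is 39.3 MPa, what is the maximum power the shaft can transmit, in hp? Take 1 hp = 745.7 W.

3000 hp

J = π(d_o⁴ − d_i⁴)/32 = π(0.357⁴ − 0.248⁴)/32 = 1.223×10^-3 m⁴.
T_max = τ_allow·J/r = 3.93×10^7 × 1.223×10^-3 / 0.178 = 269300 N·m.
ω = 2π·79.2/60 = 8.294 rad/s, so P_max = T_max·ω = 2.234×10^6 W.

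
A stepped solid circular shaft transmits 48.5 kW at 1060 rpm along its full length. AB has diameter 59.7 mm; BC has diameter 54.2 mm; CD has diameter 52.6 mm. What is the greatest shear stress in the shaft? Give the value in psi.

2220 psi

ω = 2π·1060/60 = 111.0 rad/s, so T = P/ω = 48.5×10³ / 111.0 = 436.9 N·m.
Under the same torque, τ_max = 16T/(πd³) is largest where d is smallest — segment CD (d = 52.6 mm).
τ_max = 16·436.9/(π·(0.0526)³) = 1.529×10^7 Pa.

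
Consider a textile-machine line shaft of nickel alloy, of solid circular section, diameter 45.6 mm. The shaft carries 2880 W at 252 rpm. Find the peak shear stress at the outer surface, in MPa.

ω = 2π·252/60 = 26.39 rad/s, so T = P/ω = 2880 / 26.39 = 109.1 N·m.
J = πd⁴/32 = π(0.0456)⁴/32 = 4.245×10^-7 m⁴.
τ_max = T·r/J = 109.1 × 0.0228 / 4.245×10^-7 = 5.862×10^6 Pa.

5.86 MPa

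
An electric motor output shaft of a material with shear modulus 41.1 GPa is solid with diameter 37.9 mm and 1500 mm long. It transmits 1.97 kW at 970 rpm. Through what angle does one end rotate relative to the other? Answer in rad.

ω = 2π·970/60 = 101.6 rad/s, so T = P/ω = 1.97×10³ / 101.6 = 19.39 N·m.
J = πd⁴/32 = π(0.0379)⁴/32 = 2.026×10^-7 m⁴.
θ = T·L/(G·J) = 19.39 × 1.50 / (41.1×10⁹ × 2.026×10^-7) = 3.494×10^-3 rad.

0.00349 rad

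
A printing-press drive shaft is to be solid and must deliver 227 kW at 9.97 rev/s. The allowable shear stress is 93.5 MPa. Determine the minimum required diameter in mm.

58.2 mm

ω = 2π·9.97 = 62.64 rad/s, so T = P/ω = 227×10³ / 62.64 = 3624 N·m.
For a solid shaft τ_max = 16T/(πd³), so d = (16T/(π τ_allow))^(1/3) = (16·3624/(π·9.35×10^7))^(1/3) = 0.05822 m.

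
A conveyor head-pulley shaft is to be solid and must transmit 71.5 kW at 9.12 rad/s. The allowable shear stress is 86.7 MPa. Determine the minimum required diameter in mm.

ω = 9.12 rad/s, so T = P/ω = 71.5×10³ / 9.120 = 7840 N·m.
For a solid shaft τ_max = 16T/(πd³), so d = (16T/(π τ_allow))^(1/3) = (16·7840/(π·8.67×10^7))^(1/3) = 0.07722 m.

77.2 mm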